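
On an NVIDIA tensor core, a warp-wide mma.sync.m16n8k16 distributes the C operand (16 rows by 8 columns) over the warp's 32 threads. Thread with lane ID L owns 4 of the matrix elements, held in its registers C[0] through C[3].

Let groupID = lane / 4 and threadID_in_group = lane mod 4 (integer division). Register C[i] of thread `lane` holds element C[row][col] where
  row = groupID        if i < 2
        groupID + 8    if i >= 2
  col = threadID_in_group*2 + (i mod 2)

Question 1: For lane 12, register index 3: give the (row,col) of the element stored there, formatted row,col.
11,1

lane 12=>12/4=3, 12 mod 4=0
i=3  r:3+8=>11  c:2·0+1=>1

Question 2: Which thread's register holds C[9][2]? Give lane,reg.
5,2

r=9→G=1,rhi=1  c=2→T=1,p=0
L=1*4+1=5  i=1*2+0=2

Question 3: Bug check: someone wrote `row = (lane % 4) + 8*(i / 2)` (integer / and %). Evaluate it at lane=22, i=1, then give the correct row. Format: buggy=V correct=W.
`(lane % 4) + 8*(i / 2)`[22,1]->2
L=22->g=22>>2=5, t=22&3=2
[1]->row 5+0=5  col 2·2+1=5
row: 2 vs 5

buggy=2 correct=5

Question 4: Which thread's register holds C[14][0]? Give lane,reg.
24,2

r=14->g=6,rb=1  c=0->t=0,b0=0
L=6*4+0=24  i=1*2+0=2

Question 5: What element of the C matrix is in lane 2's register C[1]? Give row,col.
0,5

2: gr=0,th=2
[1] (0+0,2*2+1) = (0,5)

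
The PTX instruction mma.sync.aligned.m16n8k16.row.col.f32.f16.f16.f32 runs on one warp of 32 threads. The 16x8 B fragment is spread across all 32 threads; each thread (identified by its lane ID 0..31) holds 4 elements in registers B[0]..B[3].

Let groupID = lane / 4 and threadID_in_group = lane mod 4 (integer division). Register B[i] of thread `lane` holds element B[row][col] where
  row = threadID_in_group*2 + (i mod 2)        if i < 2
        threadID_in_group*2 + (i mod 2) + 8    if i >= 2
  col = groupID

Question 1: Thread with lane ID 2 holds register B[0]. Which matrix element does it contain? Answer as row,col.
4,0

lane 2⇒2/4=0, 2 mod 4=2
i=0  r:2·2+0+0⇒4  c:0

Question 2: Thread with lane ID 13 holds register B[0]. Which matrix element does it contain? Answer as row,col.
L=13->gid=13>>2=3, tid=13&3=1
[0]->row 1·2+0+0=2  col gid=3

2,3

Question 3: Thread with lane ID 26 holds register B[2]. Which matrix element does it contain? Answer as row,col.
12,6

L=26->gid=26>>2=6, tid=26&3=2
[2]->row 2·2+0+8=12  col gid=6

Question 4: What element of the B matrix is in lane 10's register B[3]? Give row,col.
L=10=>grp=10>>2=2, tig=10&3=2
[3]=>row 2·2+1+8=13  col grp=2

13,2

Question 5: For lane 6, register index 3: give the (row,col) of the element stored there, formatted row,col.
13,1

L=6=>grp=6>>2=1, tig=6&3=2
[3]=>row 2·2+1+8=13  col grp=1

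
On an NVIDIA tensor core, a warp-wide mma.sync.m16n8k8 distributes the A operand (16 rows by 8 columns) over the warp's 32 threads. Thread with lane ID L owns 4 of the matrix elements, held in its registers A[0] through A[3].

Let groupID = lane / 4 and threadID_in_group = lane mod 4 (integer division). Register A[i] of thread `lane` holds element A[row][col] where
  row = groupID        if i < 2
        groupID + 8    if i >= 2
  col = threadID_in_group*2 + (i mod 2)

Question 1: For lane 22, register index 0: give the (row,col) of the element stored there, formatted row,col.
5,4

22: grp=5,tig=2
[0] (5+0,2*2+0) = (5,4)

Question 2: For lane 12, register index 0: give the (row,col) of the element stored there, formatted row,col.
3,0

lane 12: G=3 (12/4), T=0 (12%4)
i=0: r=3+0=3, c=0*2+0=0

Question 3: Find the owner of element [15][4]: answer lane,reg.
30,2

r=15→G=7,rhi=1  c=4→T=2,p=0
L=7*4+2=30  i=1*2+0=2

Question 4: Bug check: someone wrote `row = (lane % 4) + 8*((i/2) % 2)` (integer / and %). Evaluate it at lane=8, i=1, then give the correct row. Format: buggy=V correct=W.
buggy=0 correct=2

`(lane % 4) + 8*((i/2) % 2)`[8,1]→0
lane 8: G=2 (8/4), T=0 (8%4)
i=1: r=2+0=2, c=0*2+1=1
row: 0 vs 2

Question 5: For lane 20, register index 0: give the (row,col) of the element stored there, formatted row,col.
5,0

lane 20->20/4=5, 20 mod 4=0
i=0  r:5+0->5  c:2·0+0->0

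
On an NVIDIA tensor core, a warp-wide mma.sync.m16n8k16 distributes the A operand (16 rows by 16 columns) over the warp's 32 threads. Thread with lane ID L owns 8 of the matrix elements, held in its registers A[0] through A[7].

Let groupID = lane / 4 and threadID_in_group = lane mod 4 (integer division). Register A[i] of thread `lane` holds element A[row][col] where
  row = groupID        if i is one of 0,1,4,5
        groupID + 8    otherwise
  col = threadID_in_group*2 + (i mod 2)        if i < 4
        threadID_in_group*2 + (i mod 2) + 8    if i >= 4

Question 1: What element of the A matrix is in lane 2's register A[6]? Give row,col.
lane 2->2/4=0, 2 mod 4=2
i=6  r:0+8->8  c:2·2+0+8->12

8,12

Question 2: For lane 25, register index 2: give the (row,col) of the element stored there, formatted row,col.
25: grp=6,tig=1
[2] (6+8,1*2+0+0) = (14,2)

14,2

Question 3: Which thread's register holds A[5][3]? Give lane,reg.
r: 5->gid=5,r8=0  c: 3->c8=0,tid=1,i&1=1
L=5*4+1=21  i=0*4+0*2+1=1

21,1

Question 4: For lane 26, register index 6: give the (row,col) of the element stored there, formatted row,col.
L=26=>grp=26>>2=6, tig=26&3=2
[6]=>row 6+8=14  col 2·2+0+8=12

14,12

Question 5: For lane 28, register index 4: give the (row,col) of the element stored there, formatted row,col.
lane 28: gr=7 (28/4), th=0 (28%4)
i=4: r=7+0=7, c=0*2+0+8=8

7,8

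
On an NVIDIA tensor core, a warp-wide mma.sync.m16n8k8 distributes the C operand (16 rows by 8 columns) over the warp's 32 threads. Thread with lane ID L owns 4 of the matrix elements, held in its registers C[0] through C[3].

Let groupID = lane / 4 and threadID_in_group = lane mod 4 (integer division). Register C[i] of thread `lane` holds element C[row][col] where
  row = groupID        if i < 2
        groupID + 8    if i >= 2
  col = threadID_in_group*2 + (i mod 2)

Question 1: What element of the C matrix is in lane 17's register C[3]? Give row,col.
12,3

lane 17=>17/4=4, 17 mod 4=1
i=3  r:4+8=>12  c:2·1+1=>3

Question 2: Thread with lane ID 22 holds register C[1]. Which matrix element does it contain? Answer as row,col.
5,5

22: g=5,t=2
[1] (5+0,2*2+1) = (5,5)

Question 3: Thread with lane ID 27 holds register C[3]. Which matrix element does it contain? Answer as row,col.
L=27->gid=27>>2=6, tid=27&3=3
[3]->row 6+8=14  col 3·2+1=7

14,7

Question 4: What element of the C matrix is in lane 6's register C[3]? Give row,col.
lane 6⇒6/4=1, 6 mod 4=2
i=3  r:1+8⇒9  c:2·2+1⇒5

9,5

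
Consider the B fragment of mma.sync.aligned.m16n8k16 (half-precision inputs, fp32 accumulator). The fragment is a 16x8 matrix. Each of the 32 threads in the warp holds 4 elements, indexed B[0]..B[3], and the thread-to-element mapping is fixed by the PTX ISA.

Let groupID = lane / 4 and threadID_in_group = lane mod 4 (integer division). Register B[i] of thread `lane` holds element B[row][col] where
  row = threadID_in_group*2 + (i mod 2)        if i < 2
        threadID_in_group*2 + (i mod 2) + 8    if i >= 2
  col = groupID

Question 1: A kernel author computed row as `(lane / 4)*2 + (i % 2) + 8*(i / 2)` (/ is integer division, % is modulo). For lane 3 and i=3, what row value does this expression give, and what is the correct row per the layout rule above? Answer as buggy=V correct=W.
buggy=9 correct=15

`(lane / 4)*2 + (i % 2) + 8*(i / 2)`[3,3]=>9
L=3=>grp=3>>2=0, tig=3&3=3
[3]=>row 3·2+1+8=15  col grp=0
row: 9 vs 15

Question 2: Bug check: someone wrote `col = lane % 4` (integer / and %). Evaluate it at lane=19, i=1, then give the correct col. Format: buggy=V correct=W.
buggy=3 correct=4

`lane % 4`[19,1]→3
lane 19→19/4=4, 19 mod 4=3
i=1  r:2·3+1+0→7  c:4
col: 3 vs 4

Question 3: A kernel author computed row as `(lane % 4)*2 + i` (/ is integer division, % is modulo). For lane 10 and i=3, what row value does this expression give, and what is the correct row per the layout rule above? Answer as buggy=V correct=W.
buggy=7 correct=13

`(lane % 4)*2 + i`[10,3]->7
lane 10: g=2 (10/4), t=2 (10%4)
i=3: r=2*2+1+8=13, c=g=2
row: 7 vs 13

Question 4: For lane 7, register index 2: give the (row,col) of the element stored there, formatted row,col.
L=7→G=7>>2=1, T=7&3=3
[2]→row 3·2+0+8=14  col G=1

14,1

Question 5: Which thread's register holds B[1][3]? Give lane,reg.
c=3->g=3  r=1->rb=0,t=0,b0=1
L=3*4+0=12  i=0*2+1=1

12,1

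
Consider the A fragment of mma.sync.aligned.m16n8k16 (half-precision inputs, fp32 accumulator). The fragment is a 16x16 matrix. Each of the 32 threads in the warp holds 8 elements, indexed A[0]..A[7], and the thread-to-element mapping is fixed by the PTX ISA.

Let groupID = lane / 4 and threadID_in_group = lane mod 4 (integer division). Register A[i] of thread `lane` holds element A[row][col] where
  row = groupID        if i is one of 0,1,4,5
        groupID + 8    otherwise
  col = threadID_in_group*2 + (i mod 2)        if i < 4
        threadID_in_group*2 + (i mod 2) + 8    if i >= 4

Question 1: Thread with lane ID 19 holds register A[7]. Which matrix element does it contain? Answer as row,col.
L=19→G=19>>2=4, T=19&3=3
[7]→row 4+8=12  col 3·2+1+8=15

12,15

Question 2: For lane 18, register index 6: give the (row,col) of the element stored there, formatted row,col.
12,12

lane 18: G=4 (18/4), T=2 (18%4)
i=6: r=4+8=12, c=2*2+0+8=12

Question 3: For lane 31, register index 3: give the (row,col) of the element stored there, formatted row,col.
lane 31: g=7 (31/4), t=3 (31%4)
i=3: r=7+8=15, c=3*2+1+0=7

15,7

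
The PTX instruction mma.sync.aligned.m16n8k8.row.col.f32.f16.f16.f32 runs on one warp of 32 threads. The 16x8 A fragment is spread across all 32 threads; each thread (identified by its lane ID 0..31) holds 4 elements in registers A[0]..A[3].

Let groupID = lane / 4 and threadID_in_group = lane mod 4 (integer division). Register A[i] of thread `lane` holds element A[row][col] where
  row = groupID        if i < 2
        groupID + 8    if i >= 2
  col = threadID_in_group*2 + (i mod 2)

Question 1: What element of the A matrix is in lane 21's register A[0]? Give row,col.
5,2

lane 21->21/4=5, 21 mod 4=1
i=0  r:5+0->5  c:2·1+0->2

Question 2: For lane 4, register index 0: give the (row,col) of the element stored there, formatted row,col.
1,0

lane 4->4/4=1, 4 mod 4=0
i=0  r:1+0->1  c:2·0+0->0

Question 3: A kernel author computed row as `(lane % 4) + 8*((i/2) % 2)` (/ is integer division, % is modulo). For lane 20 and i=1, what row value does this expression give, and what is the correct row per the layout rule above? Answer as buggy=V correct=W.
buggy=0 correct=5

`(lane % 4) + 8*((i/2) % 2)`[20,1]->0
lane 20: g=5 (20/4), t=0 (20%4)
i=1: r=5+0=5, c=0*2+1=1
row: 0 vs 5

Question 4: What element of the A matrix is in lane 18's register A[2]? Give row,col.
12,4

lane 18->18/4=4, 18 mod 4=2
i=2  r:4+8->12  c:2·2+0->4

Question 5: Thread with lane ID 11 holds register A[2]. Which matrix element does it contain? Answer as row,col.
10,6

lane 11=>11/4=2, 11 mod 4=3
i=2  r:2+8=>10  c:2·3+0=>6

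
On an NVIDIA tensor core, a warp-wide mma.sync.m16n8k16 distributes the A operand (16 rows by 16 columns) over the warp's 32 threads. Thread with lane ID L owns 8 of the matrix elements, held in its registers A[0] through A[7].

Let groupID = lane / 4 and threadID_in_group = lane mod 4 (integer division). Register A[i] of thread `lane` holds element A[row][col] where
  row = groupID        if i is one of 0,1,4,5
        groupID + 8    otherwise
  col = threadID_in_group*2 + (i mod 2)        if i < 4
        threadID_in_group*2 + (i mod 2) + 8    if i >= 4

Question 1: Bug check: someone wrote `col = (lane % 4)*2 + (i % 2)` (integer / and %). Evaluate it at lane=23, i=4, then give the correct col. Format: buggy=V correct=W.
`(lane % 4)*2 + (i % 2)`[23,4]=>6
lane 23: grp=5 (23/4), tig=3 (23%4)
i=4: r=5+0=5, c=3*2+0+8=14
col: 6 vs 14

buggy=6 correct=14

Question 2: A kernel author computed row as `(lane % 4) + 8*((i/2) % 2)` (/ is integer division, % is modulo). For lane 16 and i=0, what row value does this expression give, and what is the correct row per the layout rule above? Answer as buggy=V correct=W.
buggy=0 correct=4

`(lane % 4) + 8*((i/2) % 2)`[16,0]⇒0
16: gr=4,th=0
[0] (4+0,0*2+0+0) = (4,0)
row: 0 vs 4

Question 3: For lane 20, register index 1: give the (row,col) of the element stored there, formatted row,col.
5,1

20: gid=5,tid=0
[1] (5+0,0*2+1+0) = (5,1)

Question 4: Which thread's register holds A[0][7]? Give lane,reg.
3,1

r: 0->gid=0,r8=0  c: 7->c8=0,tid=3,i&1=1
L=0*4+3=3  i=0*4+0*2+1=1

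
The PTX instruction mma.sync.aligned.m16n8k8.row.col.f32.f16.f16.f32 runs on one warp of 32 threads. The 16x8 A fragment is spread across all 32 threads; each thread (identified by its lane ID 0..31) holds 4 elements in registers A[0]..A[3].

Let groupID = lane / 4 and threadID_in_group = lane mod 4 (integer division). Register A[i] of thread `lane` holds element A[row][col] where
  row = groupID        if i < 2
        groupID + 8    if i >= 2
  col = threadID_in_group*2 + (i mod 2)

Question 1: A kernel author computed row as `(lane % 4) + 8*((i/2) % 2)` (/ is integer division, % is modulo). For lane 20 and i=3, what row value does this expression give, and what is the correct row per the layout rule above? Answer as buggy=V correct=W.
buggy=8 correct=13

`(lane % 4) + 8*((i/2) % 2)`[20,3]->8
L=20->gid=20>>2=5, tid=20&3=0
[3]->row 5+8=13  col 0·2+1=1
row: 8 vs 13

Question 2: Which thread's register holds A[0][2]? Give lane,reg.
r=0⇒gr=0,Rb=0  c=2⇒th=1,odd=0
L=0*4+1=1  i=0*2+0=0

1,0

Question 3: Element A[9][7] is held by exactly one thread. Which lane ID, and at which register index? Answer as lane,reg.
7,3

r=9->g=1,rb=1  c=7->t=3,b0=1
L=1*4+3=7  i=1*2+1=3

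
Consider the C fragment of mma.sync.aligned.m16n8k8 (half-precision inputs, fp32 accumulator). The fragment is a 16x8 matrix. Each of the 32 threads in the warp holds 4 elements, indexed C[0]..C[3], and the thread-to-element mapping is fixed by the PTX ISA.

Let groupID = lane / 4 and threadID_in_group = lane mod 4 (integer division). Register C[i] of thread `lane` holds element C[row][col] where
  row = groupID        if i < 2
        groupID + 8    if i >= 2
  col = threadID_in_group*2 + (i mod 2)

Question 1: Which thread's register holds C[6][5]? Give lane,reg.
r=6->g=6,rb=0  c=5->t=2,b0=1
L=6*4+2=26  i=0*2+1=1

26,1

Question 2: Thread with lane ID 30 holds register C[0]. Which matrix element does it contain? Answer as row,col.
lane 30->30/4=7, 30 mod 4=2
i=0  r:7+0->7  c:2·2+0->4

7,4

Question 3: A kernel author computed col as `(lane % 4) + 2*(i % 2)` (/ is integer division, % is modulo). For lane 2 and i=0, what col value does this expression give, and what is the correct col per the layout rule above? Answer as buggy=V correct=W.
buggy=2 correct=4

`(lane % 4) + 2*(i % 2)`[2,0]→2
2: G=0,T=2
[0] (0+0,2*2+0) = (0,4)
col: 2 vs 4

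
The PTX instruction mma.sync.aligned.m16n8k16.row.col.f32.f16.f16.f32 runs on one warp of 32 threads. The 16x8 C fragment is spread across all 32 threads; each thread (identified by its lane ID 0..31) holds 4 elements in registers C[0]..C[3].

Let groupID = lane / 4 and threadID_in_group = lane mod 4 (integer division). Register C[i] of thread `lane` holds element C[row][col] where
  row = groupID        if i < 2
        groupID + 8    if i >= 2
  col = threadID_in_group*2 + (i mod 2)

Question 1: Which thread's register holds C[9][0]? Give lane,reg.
4,2

r:9=>grp=1,rB=1  c:0=>tig=0,lo=0
L=1*4+0=4  i=1*2+0=2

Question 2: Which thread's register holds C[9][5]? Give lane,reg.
6,3

r=9⇒gr=1,Rb=1  c=5⇒th=2,odd=1
L=1*4+2=6  i=1*2+1=3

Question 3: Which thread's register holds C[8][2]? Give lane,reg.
r=8->g=0,rb=1  c=2->t=1,b0=0
L=0*4+1=1  i=1*2+0=2

1,2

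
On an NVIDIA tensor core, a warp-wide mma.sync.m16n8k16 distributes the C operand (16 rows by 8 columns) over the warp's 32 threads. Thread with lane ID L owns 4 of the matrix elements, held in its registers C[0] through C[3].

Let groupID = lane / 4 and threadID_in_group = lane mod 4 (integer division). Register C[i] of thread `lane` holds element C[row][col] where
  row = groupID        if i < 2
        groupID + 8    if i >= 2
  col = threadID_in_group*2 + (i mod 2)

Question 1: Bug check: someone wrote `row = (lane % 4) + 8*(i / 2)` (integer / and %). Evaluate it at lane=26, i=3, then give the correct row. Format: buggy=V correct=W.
buggy=10 correct=14

`(lane % 4) + 8*(i / 2)`[26,3]⇒10
lane 26: gr=6 (26/4), th=2 (26%4)
i=3: r=6+8=14, c=2*2+1=5
row: 10 vs 14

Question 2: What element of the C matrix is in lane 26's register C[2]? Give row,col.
26: gr=6,th=2
[2] (6+8,2*2+0) = (14,4)

14,4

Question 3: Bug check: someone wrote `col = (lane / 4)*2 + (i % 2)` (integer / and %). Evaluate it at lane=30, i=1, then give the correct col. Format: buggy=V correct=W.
buggy=15 correct=5

`(lane / 4)*2 + (i % 2)`[30,1]->15
lane 30->30/4=7, 30 mod 4=2
i=1  r:7+0->7  c:2·2+1->5
col: 15 vs 5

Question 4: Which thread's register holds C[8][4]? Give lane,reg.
2,2

r=8⇒gr=0,Rb=1  c=4⇒th=2,odd=0
L=0*4+2=2  i=1*2+0=2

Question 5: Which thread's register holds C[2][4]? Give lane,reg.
10,0

r:2=>grp=2,rB=0  c:4=>tig=2,lo=0
L=2*4+2=10  i=0*2+0=0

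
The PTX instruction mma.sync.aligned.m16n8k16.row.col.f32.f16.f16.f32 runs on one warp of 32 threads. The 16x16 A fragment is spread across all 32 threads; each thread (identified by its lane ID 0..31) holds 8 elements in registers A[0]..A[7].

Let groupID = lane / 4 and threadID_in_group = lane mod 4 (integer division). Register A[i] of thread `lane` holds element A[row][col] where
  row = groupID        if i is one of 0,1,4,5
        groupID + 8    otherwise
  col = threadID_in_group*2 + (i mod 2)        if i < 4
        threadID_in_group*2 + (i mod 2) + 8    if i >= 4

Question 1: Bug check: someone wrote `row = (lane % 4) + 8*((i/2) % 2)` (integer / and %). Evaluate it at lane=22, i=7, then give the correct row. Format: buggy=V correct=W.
buggy=10 correct=13

`(lane % 4) + 8*((i/2) % 2)`[22,7]->10
L=22->gid=22>>2=5, tid=22&3=2
[7]->row 5+8=13  col 2·2+1+8=13
row: 10 vs 13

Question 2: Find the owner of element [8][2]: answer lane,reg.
1,2

r=8->g=0,rb=1  c=2->cb=0,t=1,b0=0
L=0*4+1=1  i=0*4+1*2+0=2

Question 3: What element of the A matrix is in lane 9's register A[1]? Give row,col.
2,3

lane 9: grp=2 (9/4), tig=1 (9%4)
i=1: r=2+0=2, c=1*2+1+0=3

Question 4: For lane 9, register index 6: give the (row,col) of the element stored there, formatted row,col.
lane 9: g=2 (9/4), t=1 (9%4)
i=6: r=2+8=10, c=1*2+0+8=10

10,10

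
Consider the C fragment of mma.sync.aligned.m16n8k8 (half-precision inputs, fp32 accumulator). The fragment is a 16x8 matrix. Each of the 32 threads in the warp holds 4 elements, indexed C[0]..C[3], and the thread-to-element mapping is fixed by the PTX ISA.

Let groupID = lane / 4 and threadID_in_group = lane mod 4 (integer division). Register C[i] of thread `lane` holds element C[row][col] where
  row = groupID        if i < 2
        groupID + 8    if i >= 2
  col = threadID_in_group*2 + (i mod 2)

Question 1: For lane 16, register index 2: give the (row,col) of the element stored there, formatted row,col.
12,0

16: gr=4,th=0
[2] (4+8,0*2+0) = (12,0)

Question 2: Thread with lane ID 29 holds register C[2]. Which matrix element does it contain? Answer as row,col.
lane 29: gid=7 (29/4), tid=1 (29%4)
i=2: r=7+8=15, c=1*2+0=2

15,2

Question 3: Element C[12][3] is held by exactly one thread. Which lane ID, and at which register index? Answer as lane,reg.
r:12=>grp=4,rB=1  c:3=>tig=1,lo=1
L=4*4+1=17  i=1*2+1=3

17,3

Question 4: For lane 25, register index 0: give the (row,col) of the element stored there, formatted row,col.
6,2

25: g=6,t=1
[0] (6+0,1*2+0) = (6,2)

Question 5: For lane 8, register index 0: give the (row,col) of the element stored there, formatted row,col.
2,0

8: gid=2,tid=0
[0] (2+0,0*2+0) = (2,0)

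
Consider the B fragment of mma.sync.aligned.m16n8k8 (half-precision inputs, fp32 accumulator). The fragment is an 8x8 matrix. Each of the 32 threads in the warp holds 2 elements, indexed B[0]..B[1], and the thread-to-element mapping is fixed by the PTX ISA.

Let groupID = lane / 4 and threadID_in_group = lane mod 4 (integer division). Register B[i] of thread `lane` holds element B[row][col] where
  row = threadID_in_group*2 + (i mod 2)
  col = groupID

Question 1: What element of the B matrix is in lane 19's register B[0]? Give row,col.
19: gid=4,tid=3
[0] (3*2+0,4) = (6,4)

6,4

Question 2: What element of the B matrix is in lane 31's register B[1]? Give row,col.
31: gr=7,th=3
[1] (3*2+1,7) = (7,7)

7,7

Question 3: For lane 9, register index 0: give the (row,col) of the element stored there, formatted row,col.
2,2

9: g=2,t=1
[0] (1*2+0,2) = (2,2)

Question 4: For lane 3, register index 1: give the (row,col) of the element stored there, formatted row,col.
lane 3: gid=0 (3/4), tid=3 (3%4)
i=1: r=3*2+1=7, c=gid=0

7,0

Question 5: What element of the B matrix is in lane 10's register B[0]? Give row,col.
4,2

10: gr=2,th=2
[0] (2*2+0,2) = (4,2)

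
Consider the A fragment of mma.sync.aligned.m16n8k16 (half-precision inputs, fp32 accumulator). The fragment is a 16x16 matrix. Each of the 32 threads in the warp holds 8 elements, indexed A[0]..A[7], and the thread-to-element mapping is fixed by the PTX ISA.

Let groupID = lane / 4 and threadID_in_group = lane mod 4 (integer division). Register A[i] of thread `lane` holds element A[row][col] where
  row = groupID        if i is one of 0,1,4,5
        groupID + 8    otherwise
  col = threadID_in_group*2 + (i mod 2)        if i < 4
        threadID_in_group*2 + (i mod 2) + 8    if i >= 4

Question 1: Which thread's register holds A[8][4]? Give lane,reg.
2,2

r:8=>grp=0,rB=1  c:4=>cB=0,tig=2,lo=0
L=0*4+2=2  i=0*4+1*2+0=2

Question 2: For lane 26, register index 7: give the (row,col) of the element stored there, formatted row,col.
lane 26=>26/4=6, 26 mod 4=2
i=7  r:6+8=>14  c:2·2+1+8=>13

14,13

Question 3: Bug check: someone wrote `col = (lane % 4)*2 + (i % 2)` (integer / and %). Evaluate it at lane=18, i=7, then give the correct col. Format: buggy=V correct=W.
`(lane % 4)*2 + (i % 2)`[18,7]->5
L=18->gid=18>>2=4, tid=18&3=2
[7]->row 4+8=12  col 2·2+1+8=13
col: 5 vs 13

buggy=5 correct=13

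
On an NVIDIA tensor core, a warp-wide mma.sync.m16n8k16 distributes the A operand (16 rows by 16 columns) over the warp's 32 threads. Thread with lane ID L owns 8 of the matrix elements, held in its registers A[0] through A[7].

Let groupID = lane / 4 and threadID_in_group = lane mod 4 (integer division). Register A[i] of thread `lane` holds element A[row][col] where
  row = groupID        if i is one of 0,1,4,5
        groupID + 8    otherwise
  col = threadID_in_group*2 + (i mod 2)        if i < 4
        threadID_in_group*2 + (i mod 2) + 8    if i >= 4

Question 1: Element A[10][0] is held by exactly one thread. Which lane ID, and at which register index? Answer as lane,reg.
8,2

r=10⇒gr=2,Rb=1  c=0⇒Cb=0,th=0,odd=0
L=2*4+0=8  i=0*4+1*2+0=2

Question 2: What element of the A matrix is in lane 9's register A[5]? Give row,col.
lane 9: G=2 (9/4), T=1 (9%4)
i=5: r=2+0=2, c=1*2+1+8=11

2,11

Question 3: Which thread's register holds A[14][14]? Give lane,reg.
r=14->g=6,rb=1  c=14->cb=1,t=3,b0=0
L=6*4+3=27  i=1*4+1*2+0=6

27,6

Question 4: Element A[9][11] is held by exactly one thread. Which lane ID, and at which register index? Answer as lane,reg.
5,7

r=9→G=1,rhi=1  c=11→chi=1,T=1,p=1
L=1*4+1=5  i=1*4+1*2+1=7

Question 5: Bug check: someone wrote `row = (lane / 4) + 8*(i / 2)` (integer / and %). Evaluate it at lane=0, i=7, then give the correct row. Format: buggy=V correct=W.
buggy=24 correct=8

`(lane / 4) + 8*(i / 2)`[0,7]->24
lane 0: gid=0 (0/4), tid=0 (0%4)
i=7: r=0+8=8, c=0*2+1+8=9
row: 24 vs 8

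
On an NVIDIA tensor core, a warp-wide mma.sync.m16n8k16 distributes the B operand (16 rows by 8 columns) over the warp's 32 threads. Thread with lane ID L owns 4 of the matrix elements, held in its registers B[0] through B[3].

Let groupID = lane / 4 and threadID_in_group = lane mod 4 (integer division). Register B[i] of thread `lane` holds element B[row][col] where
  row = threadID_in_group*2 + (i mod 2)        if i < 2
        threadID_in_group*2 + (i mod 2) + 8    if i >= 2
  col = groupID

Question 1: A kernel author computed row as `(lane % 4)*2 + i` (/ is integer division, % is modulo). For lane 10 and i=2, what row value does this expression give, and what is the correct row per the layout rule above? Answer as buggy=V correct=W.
buggy=6 correct=12

`(lane % 4)*2 + i`[10,2]→6
lane 10: G=2 (10/4), T=2 (10%4)
i=2: r=2*2+0+8=12, c=G=2
row: 6 vs 12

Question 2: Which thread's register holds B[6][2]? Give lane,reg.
11,0

c=2→G=2  r=6→rhi=0,T=3,p=0
L=2*4+3=11  i=0*2+0=0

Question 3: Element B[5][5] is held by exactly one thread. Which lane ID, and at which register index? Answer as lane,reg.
22,1

c:5=>grp=5  r:5=>rB=0,tig=2,lo=1
L=5*4+2=22  i=0*2+1=1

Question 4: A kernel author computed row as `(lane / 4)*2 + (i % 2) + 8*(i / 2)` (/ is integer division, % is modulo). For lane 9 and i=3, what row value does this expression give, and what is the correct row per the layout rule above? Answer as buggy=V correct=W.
`(lane / 4)*2 + (i % 2) + 8*(i / 2)`[9,3]⇒13
L=9⇒gr=9>>2=2, th=9&3=1
[3]⇒row 1·2+1+8=11  col gr=2
row: 13 vs 11

buggy=13 correct=11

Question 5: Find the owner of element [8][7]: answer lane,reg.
28,2

c=7⇒gr=7  r=8⇒Rb=1,th=0,odd=0
L=7*4+0=28  i=1*2+0=2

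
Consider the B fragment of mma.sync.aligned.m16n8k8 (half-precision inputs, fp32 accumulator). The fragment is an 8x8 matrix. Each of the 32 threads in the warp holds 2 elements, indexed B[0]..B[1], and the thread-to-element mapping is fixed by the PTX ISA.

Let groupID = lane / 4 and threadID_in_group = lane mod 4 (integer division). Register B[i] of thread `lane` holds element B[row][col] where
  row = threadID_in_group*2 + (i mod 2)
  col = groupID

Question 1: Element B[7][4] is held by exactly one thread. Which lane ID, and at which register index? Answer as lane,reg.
19,1

c=4⇒gr=4  r=7⇒th=3,odd=1
L=4*4+3=19  i=1=1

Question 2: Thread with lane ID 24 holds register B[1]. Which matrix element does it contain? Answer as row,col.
lane 24: g=6 (24/4), t=0 (24%4)
i=1: r=0*2+1=1, c=g=6

1,6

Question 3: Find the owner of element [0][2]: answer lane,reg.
c:2=>grp=2  r:0=>tig=0,lo=0
L=2*4+0=8  i=0=0

8,0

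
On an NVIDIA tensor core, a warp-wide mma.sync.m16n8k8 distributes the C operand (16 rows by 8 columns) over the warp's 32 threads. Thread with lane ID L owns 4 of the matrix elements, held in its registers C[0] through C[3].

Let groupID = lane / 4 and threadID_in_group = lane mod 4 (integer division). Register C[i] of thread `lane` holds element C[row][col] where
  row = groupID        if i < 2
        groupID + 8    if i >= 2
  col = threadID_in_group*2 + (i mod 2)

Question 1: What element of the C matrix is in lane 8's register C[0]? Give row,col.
8: grp=2,tig=0
[0] (2+0,0*2+0) = (2,0)

2,0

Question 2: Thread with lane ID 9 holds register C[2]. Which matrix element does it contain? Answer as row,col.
10,2

L=9->gid=9>>2=2, tid=9&3=1
[2]->row 2+8=10  col 1·2+0=2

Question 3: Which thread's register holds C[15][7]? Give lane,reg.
r=15→G=7,rhi=1  c=7→T=3,p=1
L=7*4+3=31  i=1*2+1=3

31,3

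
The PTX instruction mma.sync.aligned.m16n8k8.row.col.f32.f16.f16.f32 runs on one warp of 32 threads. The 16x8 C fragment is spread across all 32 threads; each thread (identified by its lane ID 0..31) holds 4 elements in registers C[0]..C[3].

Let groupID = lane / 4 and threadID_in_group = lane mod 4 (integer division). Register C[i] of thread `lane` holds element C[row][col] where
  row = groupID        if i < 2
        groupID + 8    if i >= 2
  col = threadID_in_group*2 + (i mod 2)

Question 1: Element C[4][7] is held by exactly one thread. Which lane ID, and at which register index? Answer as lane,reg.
19,1

r=4→G=4,rhi=0  c=7→T=3,p=1
L=4*4+3=19  i=0*2+1=1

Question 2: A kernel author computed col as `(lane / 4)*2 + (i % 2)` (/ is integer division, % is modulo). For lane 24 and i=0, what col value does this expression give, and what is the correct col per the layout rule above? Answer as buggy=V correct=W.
buggy=12 correct=0

`(lane / 4)*2 + (i % 2)`[24,0]⇒12
24: gr=6,th=0
[0] (6+0,0*2+0) = (6,0)
col: 12 vs 0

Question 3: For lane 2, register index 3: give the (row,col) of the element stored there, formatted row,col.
8,5

2: G=0,T=2
[3] (0+8,2*2+1) = (8,5)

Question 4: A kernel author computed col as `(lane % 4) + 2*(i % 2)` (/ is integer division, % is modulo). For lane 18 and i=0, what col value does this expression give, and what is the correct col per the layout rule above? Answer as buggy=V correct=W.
`(lane % 4) + 2*(i % 2)`[18,0]→2
lane 18→18/4=4, 18 mod 4=2
i=0  r:4+0→4  c:2·2+0→4
col: 2 vs 4

buggy=2 correct=4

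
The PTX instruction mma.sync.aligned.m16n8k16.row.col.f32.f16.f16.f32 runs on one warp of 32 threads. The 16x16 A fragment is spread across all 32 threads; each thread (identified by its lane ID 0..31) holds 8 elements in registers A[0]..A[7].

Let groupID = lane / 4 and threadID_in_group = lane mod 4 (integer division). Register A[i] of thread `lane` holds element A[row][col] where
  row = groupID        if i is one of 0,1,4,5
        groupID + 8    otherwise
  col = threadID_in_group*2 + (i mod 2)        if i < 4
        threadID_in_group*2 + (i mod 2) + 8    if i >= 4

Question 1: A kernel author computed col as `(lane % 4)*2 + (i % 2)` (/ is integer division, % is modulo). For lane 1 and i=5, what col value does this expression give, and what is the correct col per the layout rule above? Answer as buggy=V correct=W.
buggy=3 correct=11

`(lane % 4)*2 + (i % 2)`[1,5]->3
1: g=0,t=1
[5] (0+0,1*2+1+8) = (0,11)
col: 3 vs 11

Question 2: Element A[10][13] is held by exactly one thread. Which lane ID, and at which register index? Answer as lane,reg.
r:10=>grp=2,rB=1  c:13=>cB=1,tig=2,lo=1
L=2*4+2=10  i=1*4+1*2+1=7

10,7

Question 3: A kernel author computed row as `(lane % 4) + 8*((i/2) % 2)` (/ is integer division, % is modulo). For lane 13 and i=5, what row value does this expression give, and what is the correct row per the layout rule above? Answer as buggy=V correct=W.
`(lane % 4) + 8*((i/2) % 2)`[13,5]→1
lane 13: G=3 (13/4), T=1 (13%4)
i=5: r=3+0=3, c=1*2+1+8=11
row: 1 vs 3

buggy=1 correct=3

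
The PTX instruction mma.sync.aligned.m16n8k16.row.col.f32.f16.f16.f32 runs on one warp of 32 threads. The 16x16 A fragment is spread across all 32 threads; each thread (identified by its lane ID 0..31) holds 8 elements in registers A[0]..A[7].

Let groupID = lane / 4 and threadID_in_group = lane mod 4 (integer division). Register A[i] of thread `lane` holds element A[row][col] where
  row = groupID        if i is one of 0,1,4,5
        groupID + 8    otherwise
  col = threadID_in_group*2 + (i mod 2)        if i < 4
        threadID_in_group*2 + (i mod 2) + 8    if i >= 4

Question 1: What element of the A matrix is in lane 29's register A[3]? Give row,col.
lane 29: gr=7 (29/4), th=1 (29%4)
i=3: r=7+8=15, c=1*2+1+0=3

15,3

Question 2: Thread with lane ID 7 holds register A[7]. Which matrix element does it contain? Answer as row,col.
9,15

lane 7->7/4=1, 7 mod 4=3
i=7  r:1+8->9  c:2·3+1+8->15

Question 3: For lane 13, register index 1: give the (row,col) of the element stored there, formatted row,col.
lane 13: grp=3 (13/4), tig=1 (13%4)
i=1: r=3+0=3, c=1*2+1+0=3

3,3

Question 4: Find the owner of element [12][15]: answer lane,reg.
19,7

r: 12->gid=4,r8=1  c: 15->c8=1,tid=3,i&1=1
L=4*4+3=19  i=1*4+1*2+1=7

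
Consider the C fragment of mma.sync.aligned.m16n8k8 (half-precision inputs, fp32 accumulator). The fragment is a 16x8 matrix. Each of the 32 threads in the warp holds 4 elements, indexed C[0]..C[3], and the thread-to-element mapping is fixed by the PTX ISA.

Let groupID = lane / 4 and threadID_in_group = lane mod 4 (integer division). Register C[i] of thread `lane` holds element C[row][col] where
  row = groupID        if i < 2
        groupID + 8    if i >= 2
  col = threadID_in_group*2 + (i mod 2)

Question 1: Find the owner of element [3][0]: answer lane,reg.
12,0

r: 3->gid=3,r8=0  c: 0->tid=0,i&1=0
L=3*4+0=12  i=0*2+0=0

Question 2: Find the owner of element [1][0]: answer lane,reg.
4,0

r=1->g=1,rb=0  c=0->t=0,b0=0
L=1*4+0=4  i=0*2+0=0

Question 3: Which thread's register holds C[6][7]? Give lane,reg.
27,1

r=6⇒gr=6,Rb=0  c=7⇒th=3,odd=1
L=6*4+3=27  i=0*2+1=1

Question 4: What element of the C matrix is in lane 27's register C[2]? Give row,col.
14,6

lane 27=>27/4=6, 27 mod 4=3
i=2  r:6+8=>14  c:2·3+0=>6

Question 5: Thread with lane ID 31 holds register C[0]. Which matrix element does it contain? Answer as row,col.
lane 31->31/4=7, 31 mod 4=3
i=0  r:7+0->7  c:2·3+0->6

7,6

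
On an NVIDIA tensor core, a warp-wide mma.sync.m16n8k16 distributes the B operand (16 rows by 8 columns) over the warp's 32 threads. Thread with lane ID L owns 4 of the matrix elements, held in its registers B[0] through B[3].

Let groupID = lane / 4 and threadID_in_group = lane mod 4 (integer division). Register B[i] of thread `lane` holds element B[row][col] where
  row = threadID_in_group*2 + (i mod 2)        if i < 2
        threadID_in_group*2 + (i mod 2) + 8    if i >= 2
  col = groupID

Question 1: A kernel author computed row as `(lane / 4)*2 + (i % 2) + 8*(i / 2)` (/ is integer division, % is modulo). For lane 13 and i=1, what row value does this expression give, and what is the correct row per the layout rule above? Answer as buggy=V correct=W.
buggy=7 correct=3

`(lane / 4)*2 + (i % 2) + 8*(i / 2)`[13,1]->7
lane 13->13/4=3, 13 mod 4=1
i=1  r:2·1+1+0->3  c:3
row: 7 vs 3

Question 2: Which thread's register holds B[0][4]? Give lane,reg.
16,0

c=4→G=4  r=0→rhi=0,T=0,p=0
L=4*4+0=16  i=0*2+0=0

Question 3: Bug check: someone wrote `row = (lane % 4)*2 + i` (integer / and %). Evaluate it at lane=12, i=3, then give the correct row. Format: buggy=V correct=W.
`(lane % 4)*2 + i`[12,3]⇒3
lane 12: gr=3 (12/4), th=0 (12%4)
i=3: r=0*2+1+8=9, c=gr=3
row: 3 vs 9

buggy=3 correct=9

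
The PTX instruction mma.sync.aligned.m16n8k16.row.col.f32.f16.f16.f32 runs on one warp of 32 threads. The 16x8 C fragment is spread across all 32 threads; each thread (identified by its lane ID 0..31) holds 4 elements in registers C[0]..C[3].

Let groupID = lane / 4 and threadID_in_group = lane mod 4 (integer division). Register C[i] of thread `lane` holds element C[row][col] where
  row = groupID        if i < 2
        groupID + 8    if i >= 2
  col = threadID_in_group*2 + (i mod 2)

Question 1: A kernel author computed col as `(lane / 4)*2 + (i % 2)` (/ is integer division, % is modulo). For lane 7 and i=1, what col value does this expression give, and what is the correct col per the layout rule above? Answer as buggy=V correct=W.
`(lane / 4)*2 + (i % 2)`[7,1]->3
7: gid=1,tid=3
[1] (1+0,3*2+1) = (1,7)
col: 3 vs 7

buggy=3 correct=7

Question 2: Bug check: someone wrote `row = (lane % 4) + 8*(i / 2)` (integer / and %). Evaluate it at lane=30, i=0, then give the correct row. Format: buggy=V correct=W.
buggy=2 correct=7

`(lane % 4) + 8*(i / 2)`[30,0]->2
lane 30->30/4=7, 30 mod 4=2
i=0  r:7+0->7  c:2·2+0->4
row: 2 vs 7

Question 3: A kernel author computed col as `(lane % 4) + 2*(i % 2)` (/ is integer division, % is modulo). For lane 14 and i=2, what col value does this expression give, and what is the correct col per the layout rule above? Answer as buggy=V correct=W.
`(lane % 4) + 2*(i % 2)`[14,2]→2
lane 14→14/4=3, 14 mod 4=2
i=2  r:3+8→11  c:2·2+0→4
col: 2 vs 4

buggy=2 correct=4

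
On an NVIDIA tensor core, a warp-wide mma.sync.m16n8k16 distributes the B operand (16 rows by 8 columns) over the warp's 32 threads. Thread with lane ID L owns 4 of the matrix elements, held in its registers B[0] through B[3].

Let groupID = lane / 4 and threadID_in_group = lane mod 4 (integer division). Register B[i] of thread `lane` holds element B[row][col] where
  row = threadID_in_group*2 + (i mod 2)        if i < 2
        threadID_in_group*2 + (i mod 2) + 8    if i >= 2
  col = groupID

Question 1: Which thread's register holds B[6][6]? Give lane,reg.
27,0

c=6->g=6  r=6->rb=0,t=3,b0=0
L=6*4+3=27  i=0*2+0=0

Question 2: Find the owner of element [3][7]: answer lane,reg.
c:7=>grp=7  r:3=>rB=0,tig=1,lo=1
L=7*4+1=29  i=0*2+1=1

29,1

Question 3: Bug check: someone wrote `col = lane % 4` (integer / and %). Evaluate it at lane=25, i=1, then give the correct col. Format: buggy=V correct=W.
`lane % 4`[25,1]⇒1
lane 25⇒25/4=6, 25 mod 4=1
i=1  r:2·1+1+0⇒3  c:6
col: 1 vs 6

buggy=1 correct=6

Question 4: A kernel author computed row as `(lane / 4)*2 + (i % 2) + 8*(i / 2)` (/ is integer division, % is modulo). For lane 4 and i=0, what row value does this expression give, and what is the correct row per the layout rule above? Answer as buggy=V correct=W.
buggy=2 correct=0

`(lane / 4)*2 + (i % 2) + 8*(i / 2)`[4,0]=>2
L=4=>grp=4>>2=1, tig=4&3=0
[0]=>row 0·2+0+0=0  col grp=1
row: 2 vs 0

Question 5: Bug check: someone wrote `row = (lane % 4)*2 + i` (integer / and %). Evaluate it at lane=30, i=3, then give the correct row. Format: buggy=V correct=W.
`(lane % 4)*2 + i`[30,3]=>7
L=30=>grp=30>>2=7, tig=30&3=2
[3]=>row 2·2+1+8=13  col grp=7
row: 7 vs 13

buggy=7 correct=13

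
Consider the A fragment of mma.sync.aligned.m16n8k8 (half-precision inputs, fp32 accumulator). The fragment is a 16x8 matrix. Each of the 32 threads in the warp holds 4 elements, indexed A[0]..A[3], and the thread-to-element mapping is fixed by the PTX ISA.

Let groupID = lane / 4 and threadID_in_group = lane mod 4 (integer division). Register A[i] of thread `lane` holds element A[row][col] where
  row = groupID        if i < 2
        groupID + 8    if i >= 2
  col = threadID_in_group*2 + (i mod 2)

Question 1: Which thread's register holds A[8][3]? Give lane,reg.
r: 8->gid=0,r8=1  c: 3->tid=1,i&1=1
L=0*4+1=1  i=1*2+1=3

1,3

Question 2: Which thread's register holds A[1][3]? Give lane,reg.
r=1⇒gr=1,Rb=0  c=3⇒th=1,odd=1
L=1*4+1=5  i=0*2+1=1

5,1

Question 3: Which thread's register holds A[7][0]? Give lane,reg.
r=7->g=7,rb=0  c=0->t=0,b0=0
L=7*4+0=28  i=0*2+0=0

28,0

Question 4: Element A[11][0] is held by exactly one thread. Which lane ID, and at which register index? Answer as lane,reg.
r=11⇒gr=3,Rb=1  c=0⇒th=0,odd=0
L=3*4+0=12  i=1*2+0=2

12,2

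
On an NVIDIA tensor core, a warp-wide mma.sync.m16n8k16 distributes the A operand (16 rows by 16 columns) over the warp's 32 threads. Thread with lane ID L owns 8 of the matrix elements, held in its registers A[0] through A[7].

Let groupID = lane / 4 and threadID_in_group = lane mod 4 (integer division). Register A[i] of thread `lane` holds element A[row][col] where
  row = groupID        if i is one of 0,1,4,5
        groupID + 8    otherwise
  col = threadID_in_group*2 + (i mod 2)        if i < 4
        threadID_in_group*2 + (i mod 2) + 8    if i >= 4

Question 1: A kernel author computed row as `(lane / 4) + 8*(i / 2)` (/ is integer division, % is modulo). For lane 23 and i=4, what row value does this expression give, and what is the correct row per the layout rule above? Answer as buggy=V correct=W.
`(lane / 4) + 8*(i / 2)`[23,4]⇒21
lane 23⇒23/4=5, 23 mod 4=3
i=4  r:5+0⇒5  c:2·3+0+8⇒14
row: 21 vs 5

buggy=21 correct=5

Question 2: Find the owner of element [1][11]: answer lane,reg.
5,5

r=1->g=1,rb=0  c=11->cb=1,t=1,b0=1
L=1*4+1=5  i=1*4+0*2+1=5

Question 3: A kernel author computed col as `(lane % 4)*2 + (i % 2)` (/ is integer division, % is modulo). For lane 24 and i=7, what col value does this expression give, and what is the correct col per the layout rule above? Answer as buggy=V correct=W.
`(lane % 4)*2 + (i % 2)`[24,7]->1
L=24->gid=24>>2=6, tid=24&3=0
[7]->row 6+8=14  col 0·2+1+8=9
col: 1 vs 9

buggy=1 correct=9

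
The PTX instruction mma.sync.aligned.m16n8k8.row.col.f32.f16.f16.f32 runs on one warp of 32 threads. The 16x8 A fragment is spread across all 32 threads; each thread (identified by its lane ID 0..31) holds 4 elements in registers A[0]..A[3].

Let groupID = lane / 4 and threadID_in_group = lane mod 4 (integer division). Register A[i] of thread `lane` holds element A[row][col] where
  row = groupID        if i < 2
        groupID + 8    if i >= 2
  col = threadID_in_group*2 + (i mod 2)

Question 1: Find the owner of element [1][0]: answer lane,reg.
r:1=>grp=1,rB=0  c:0=>tig=0,lo=0
L=1*4+0=4  i=0*2+0=0

4,0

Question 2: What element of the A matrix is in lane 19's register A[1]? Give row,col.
4,7

19: grp=4,tig=3
[1] (4+0,3*2+1) = (4,7)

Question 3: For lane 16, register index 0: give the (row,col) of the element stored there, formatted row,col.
4,0

16: gr=4,th=0
[0] (4+0,0*2+0) = (4,0)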